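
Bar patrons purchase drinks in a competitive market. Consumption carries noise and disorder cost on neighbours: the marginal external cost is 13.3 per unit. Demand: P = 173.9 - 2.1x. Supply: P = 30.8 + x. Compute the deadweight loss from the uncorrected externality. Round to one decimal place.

Market equilibrium (private): 30.8 + x = 173.9 - 2.1x → x_m = 46.1613.
Social marginal benefit = demand − MEC = 160.6 - 2.1x.
Set SMB = MC: 160.6 - 2.1x = 30.8 + x → x* = 41.8710.
Height of the DWL triangle at x_m is MC(x_m) − SMB(x_m) = MEC(x_m) = 13.3000.
DWL = ½ × 4.2903 × 13.3000 = 28.5305.

DWL = 28.5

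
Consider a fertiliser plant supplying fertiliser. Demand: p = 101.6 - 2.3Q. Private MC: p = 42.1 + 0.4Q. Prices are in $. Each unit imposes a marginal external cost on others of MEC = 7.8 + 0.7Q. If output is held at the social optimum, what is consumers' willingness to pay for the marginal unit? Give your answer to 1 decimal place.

Social marginal cost = private MC + MEC = 49.9 + 1.1Q.
Set SMC = demand: 49.9 + 1.1Q = 101.6 - 2.3Q → Q* = 15.2059.
Consumer price on the demand curve at Q*: 101.6 − 2.3×15.2059 = 66.6264.

P = $66.6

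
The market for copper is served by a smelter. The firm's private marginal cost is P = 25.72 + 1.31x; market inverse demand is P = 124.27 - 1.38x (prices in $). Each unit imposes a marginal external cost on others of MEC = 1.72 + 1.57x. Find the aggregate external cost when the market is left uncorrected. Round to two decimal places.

$1116.62

Market equilibrium (private): 25.72 + 1.31x = 124.27 - 1.38x → x_m = 36.6357.
Total external cost = ∫₀^{x_m} (1.72 + 1.57x) dx = 1.72×36.6357 + ½×1.57×36.6357² = 1116.6204.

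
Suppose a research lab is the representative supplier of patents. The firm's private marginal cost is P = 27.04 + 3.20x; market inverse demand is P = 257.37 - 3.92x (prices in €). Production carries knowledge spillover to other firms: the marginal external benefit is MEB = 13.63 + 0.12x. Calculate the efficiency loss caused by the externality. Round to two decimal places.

Market equilibrium (private): 27.04 + 3.20x = 257.37 - 3.92x → x_m = 32.3497.
Social marginal cost = private MC − MEB = 13.41 + 3.08x.
Set SMC = demand: 13.41 + 3.08x = 257.37 - 3.92x → x* = 34.8514.
The welfare-loss triangle has base |x_m − x*| and height MEB(x_m) (the vertical gap between SMC and demand is zero at x* and MEB at x_m).
DWL = ½ × 2.5017 × 17.5120 = 21.9049.

DWL = €21.90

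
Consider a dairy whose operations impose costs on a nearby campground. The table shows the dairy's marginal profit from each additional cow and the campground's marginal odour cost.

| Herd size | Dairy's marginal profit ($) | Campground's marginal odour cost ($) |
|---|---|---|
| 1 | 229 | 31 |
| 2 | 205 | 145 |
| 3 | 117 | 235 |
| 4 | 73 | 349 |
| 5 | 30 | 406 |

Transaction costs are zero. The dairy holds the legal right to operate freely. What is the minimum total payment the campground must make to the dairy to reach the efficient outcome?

$220

Left alone the dairy would choose level 5 (marginal profit stays positive).
Efficient level: k* = 2 (marginal profit ≥ marginal odour cost through 2).
The campground must at least cover the dairy's forgone profit from cutting 5→2: 117 + 73 + 30 = 220.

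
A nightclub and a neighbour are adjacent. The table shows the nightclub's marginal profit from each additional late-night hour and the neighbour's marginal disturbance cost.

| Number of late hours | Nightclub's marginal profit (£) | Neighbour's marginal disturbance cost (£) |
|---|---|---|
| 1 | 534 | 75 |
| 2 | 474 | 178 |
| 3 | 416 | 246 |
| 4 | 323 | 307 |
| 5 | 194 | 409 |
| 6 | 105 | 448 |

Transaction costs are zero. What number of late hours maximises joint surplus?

Bargaining reaches the level where marginal profit last exceeds marginal disturbance cost.
That holds through level 4 (323 ≥ 307) but not at 5 (194 < 409).

4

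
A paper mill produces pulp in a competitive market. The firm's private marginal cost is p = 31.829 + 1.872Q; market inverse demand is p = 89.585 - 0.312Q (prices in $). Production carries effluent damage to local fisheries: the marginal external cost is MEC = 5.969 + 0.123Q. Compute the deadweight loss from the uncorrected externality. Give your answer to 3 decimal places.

Market equilibrium (private): 31.829 + 1.872Q = 89.585 - 0.312Q → Q_m = 26.4451.
Social marginal cost = private MC + MEC = 37.798 + 1.995Q.
Set SMC = demand: 37.798 + 1.995Q = 89.585 - 0.312Q → Q* = 22.4478.
Height of the DWL triangle at Q_m is SMC(Q_m) − demand(Q_m) = MEC(Q_m) = 9.2217.
DWL = ½ × 3.9973 × 9.2217 = 18.4310.

DWL = $18.431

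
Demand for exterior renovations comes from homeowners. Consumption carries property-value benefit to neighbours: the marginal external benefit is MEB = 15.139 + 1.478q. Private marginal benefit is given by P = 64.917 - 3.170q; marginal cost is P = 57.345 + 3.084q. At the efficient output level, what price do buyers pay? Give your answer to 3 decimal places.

Social marginal benefit = demand + MEB = 80.056 - 1.692q.
Set SMB = MC: 80.056 - 1.692q = 57.345 + 3.084q → q* = 4.7552.
Consumer price on the demand curve at q*: 64.917 − 3.170×4.7552 = 49.8430.

P = 49.843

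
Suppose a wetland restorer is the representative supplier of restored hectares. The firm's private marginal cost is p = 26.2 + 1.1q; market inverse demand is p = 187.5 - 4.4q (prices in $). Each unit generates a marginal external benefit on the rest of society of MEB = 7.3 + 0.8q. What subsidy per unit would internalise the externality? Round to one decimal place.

Social marginal cost = private MC − MEB = 18.9 + 0.3q.
Set SMC = demand: 18.9 + 0.3q = 187.5 - 4.4q → q* = 35.8723.
The Pigouvian subsidy equals MEB at q*: 7.3 + 0.8×35.8723 = 35.9978.

subsidy = $36.0 per unit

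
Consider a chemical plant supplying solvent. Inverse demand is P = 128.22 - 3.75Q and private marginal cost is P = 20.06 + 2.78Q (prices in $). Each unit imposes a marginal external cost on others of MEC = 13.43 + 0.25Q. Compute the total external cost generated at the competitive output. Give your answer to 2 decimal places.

Market equilibrium (private): 20.06 + 2.78Q = 128.22 - 3.75Q → Q_m = 16.5636.
Total external cost = ∫₀^{Q_m} (13.43 + 0.25Q) dQ = 13.43×16.5636 + ½×0.25×16.5636² = 256.7433.

$256.74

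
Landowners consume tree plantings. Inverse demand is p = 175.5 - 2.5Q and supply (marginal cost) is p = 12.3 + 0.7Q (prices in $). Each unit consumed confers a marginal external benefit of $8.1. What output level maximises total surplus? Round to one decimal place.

Q* = 53.5

Social marginal benefit = demand + MEB = 183.6 - 2.5Q.
Set SMB = MC: 183.6 - 2.5Q = 12.3 + 0.7Q → Q* = 53.5313.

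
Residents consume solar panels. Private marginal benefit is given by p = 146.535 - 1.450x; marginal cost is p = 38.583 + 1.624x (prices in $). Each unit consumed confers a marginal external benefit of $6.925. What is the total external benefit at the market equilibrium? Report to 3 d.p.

$243.191

Market equilibrium (private): 38.583 + 1.624x = 146.535 - 1.450x → x_m = 35.1178.
Total external benefit = MEB × x_m = 6.925 × 35.1178 = 243.1908.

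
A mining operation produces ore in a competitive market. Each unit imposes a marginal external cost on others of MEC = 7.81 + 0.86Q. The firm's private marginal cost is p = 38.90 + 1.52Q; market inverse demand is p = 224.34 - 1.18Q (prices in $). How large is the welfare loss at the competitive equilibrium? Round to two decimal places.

DWL = $628.15

Market equilibrium (private): 38.90 + 1.52Q = 224.34 - 1.18Q → Q_m = 68.6815.
Social marginal cost = private MC + MEC = 46.71 + 2.38Q.
Set SMC = demand: 46.71 + 2.38Q = 224.34 - 1.18Q → Q* = 49.8961.
The welfare-loss triangle has base |Q_m − Q*| and height MEC(Q_m) (the vertical gap between SMC and demand is zero at Q* and MEC at Q_m).
DWL = ½ × 18.7854 × 66.8761 = 628.1471.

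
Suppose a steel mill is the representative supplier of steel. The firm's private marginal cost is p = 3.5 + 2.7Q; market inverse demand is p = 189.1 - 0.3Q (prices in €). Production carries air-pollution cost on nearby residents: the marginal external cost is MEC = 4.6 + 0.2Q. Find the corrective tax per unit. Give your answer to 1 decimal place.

Social marginal cost = private MC + MEC = 8.1 + 2.9Q.
Set SMC = demand: 8.1 + 2.9Q = 189.1 - 0.3Q → Q* = 56.5625.
The Pigouvian tax equals MEC at Q*: 4.6 + 0.2×56.5625 = 15.9125.

tax = €15.9 per unit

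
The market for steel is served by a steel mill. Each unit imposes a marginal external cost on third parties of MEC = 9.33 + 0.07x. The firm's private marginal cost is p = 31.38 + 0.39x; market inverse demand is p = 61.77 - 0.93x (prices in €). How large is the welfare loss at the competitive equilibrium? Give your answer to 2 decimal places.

Market equilibrium (private): 31.38 + 0.39x = 61.77 - 0.93x → x_m = 23.0227.
Social marginal cost = private MC + MEC = 40.71 + 0.46x.
Set SMC = demand: 40.71 + 0.46x = 61.77 - 0.93x → x* = 15.1511.
Between x* and x_m the wedge SMC − demand runs linearly from 0 to MEC(x_m), so the loss is a triangle.
DWL = ½ × 7.8716 × 10.9416 = 43.0639.

DWL = €43.06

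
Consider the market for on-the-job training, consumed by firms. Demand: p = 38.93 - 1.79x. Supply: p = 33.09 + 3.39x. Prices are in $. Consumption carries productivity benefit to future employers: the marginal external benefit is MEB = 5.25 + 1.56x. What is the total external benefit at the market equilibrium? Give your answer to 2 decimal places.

Market equilibrium (private): 33.09 + 3.39x = 38.93 - 1.79x → x_m = 1.1274.
Total external benefit = ∫₀^{x_m} (5.25 + 1.56x) dx = 5.25×1.1274 + ½×1.56×1.1274² = 6.9103.

$6.91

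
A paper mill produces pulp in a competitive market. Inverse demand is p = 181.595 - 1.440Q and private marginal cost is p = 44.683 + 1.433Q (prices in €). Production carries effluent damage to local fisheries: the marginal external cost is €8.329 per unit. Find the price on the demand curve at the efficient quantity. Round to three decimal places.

P = €117.147

Social marginal cost = private MC + MEC = 53.012 + 1.433Q.
Set SMC = demand: 53.012 + 1.433Q = 181.595 - 1.440Q → Q* = 44.7557.
Consumer price on the demand curve at Q*: 181.595 − 1.440×44.7557 = 117.1468.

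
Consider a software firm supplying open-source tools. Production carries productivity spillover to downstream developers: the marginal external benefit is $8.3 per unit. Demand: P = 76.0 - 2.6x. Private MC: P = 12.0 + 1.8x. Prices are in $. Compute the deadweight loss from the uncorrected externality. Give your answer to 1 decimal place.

Market equilibrium (private): 12.0 + 1.8x = 76.0 - 2.6x → x_m = 14.5455.
Social marginal cost = private MC − MEB = 3.7 + 1.8x.
Set SMC = demand: 3.7 + 1.8x = 76.0 - 2.6x → x* = 16.4318.
The welfare-loss triangle has base |x_m − x*| and height MEB(x_m) (the vertical gap between SMC and demand is zero at x* and MEB at x_m).
DWL = ½ × 1.8863 × 8.3000 = 7.8281.

DWL = $7.8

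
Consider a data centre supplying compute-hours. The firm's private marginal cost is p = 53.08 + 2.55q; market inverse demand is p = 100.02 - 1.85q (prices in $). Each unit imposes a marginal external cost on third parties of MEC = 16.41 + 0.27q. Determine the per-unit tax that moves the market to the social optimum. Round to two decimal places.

Social marginal cost = private MC + MEC = 69.49 + 2.82q.
Set SMC = demand: 69.49 + 2.82q = 100.02 - 1.85q → q* = 6.5375.
The Pigouvian tax equals MEC at q*: 16.41 + 0.27×6.5375 = 18.1751.

tax = $18.18 per unit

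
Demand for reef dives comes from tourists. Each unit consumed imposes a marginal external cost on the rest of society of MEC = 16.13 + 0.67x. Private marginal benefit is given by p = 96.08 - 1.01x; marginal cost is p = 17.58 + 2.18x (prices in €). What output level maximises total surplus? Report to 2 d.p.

x* = 16.16

Social marginal benefit = demand − MEC = 79.95 - 1.68x.
Set SMB = MC: 79.95 - 1.68x = 17.58 + 2.18x → x* = 16.1580.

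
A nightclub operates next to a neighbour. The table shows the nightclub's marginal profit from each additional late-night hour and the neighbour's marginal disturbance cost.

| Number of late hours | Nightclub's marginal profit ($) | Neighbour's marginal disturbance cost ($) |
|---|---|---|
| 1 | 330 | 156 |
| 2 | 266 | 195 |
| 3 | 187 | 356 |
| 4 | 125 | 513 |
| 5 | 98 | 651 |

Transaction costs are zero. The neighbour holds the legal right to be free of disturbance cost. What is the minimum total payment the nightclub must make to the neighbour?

Efficient level: marginal profit ≥ marginal disturbance cost through level 2, so k* = 2.
With the neighbour holding the right, the nightclub must at least compensate total damage at k*: 156 + 195 = 351.

$351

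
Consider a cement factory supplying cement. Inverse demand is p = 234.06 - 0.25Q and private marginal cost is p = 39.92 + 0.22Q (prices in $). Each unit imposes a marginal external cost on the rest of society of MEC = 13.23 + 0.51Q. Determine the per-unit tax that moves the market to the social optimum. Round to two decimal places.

tax = $107.38 per unit

Social marginal cost = private MC + MEC = 53.15 + 0.73Q.
Set SMC = demand: 53.15 + 0.73Q = 234.06 - 0.25Q → Q* = 184.6020.
The Pigouvian tax equals MEC at Q*: 13.23 + 0.51×184.6020 = 107.3770.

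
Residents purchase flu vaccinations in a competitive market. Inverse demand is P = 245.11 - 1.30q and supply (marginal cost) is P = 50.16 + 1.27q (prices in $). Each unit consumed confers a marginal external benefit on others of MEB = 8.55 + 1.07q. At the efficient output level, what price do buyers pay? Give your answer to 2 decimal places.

Social marginal benefit = demand + MEB = 253.66 - 0.23q.
Set SMB = MC: 253.66 - 0.23q = 50.16 + 1.27q → q* = 135.6667.
Consumer price on the demand curve at q*: 245.11 − 1.30×135.6667 = 68.7433.

P = $68.74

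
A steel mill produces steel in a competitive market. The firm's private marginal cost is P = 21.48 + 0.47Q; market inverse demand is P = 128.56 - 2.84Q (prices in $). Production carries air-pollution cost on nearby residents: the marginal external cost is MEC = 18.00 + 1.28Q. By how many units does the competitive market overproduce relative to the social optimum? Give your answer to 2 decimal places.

12.94 units

Market equilibrium (private): 21.48 + 0.47Q = 128.56 - 2.84Q → Q_m = 32.3505.
Social marginal cost = private MC + MEC = 39.48 + 1.75Q.
Set SMC = demand: 39.48 + 1.75Q = 128.56 - 2.84Q → Q* = 19.4074.
Gap = |32.3505 − 19.4074| = 12.9431.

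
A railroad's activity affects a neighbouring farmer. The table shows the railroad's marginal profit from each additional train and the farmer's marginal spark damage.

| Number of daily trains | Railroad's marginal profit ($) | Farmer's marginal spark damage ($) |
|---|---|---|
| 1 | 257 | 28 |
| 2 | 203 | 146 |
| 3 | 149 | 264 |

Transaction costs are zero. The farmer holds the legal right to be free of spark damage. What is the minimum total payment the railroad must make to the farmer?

Efficient level: marginal profit ≥ marginal spark damage through level 2, so k* = 2.
With the farmer holding the right, the railroad must at least compensate total damage at k*: 28 + 146 = 174.

$174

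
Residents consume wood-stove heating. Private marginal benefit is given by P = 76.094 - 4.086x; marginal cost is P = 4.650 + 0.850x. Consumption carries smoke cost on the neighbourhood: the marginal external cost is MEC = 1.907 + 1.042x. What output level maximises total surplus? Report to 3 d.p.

Social marginal benefit = demand − MEC = 74.187 - 5.128x.
Set SMB = MC: 74.187 - 5.128x = 4.650 + 0.850x → x* = 11.6322.

x* = 11.632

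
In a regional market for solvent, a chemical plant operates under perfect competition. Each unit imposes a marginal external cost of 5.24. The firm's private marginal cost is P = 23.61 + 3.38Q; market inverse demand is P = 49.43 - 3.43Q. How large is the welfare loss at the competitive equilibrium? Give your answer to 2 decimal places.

Market equilibrium (private): 23.61 + 3.38Q = 49.43 - 3.43Q → Q_m = 3.7915.
Social marginal cost = private MC + MEC = 28.85 + 3.38Q.
Set SMC = demand: 28.85 + 3.38Q = 49.43 - 3.43Q → Q* = 3.0220.
The loss is the area between SMC and demand from Q* to Q_m; with linear curves that's a triangle of height MEC(Q_m).
DWL = ½ × 0.7695 × 5.2400 = 2.0161.

DWL = 2.02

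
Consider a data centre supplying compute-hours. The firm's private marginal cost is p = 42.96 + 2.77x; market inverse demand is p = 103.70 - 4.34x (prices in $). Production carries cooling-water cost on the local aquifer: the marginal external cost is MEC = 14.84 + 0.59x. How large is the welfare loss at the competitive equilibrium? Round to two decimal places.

DWL = $25.66

Market equilibrium (private): 42.96 + 2.77x = 103.70 - 4.34x → x_m = 8.5429.
Social marginal cost = private MC + MEC = 57.80 + 3.36x.
Set SMC = demand: 57.80 + 3.36x = 103.70 - 4.34x → x* = 5.9610.
The loss is the area between SMC and demand from x* to x_m; with linear curves that's a triangle of height MEC(x_m).
DWL = ½ × 2.5819 × 19.8803 = 25.6645.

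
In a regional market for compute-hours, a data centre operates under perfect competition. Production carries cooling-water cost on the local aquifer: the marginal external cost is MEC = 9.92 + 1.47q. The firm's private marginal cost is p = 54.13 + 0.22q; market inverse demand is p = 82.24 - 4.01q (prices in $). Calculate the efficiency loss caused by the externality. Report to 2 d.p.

Market equilibrium (private): 54.13 + 0.22q = 82.24 - 4.01q → q_m = 6.6454.
Social marginal cost = private MC + MEC = 64.05 + 1.69q.
Set SMC = demand: 64.05 + 1.69q = 82.24 - 4.01q → q* = 3.1912.
The loss is the area between SMC and demand from q* to q_m; with linear curves that's a triangle of height MEC(q_m).
DWL = ½ × 3.4542 × 19.6887 = 34.0044.

DWL = $34.00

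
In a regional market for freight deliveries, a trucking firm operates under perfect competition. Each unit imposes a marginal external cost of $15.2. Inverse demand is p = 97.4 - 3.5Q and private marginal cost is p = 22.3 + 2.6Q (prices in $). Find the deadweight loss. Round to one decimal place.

DWL = $18.9

Market equilibrium (private): 22.3 + 2.6Q = 97.4 - 3.5Q → Q_m = 12.3115.
Social marginal cost = private MC + MEC = 37.5 + 2.6Q.
Set SMC = demand: 37.5 + 2.6Q = 97.4 - 3.5Q → Q* = 9.8197.
Between Q* and Q_m the wedge SMC − demand runs linearly from 0 to MEC(Q_m), so the loss is a triangle.
DWL = ½ × 2.4918 × 15.2000 = 18.9377.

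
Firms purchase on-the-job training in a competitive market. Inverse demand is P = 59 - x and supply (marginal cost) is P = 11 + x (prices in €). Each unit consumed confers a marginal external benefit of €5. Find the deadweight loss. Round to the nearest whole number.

Market equilibrium (private): 11 + x = 59 - x → x_m = 24.0000.
Social marginal benefit = demand + MEB = 64 - x.
Set SMB = MC: 64 - x = 11 + x → x* = 26.5000.
The loss is the area between SMB and MC from x* to x_m; with linear curves that's a triangle of height MEB(x_m).
DWL = ½ × 2.5000 × 5.0000 = 6.2500.

DWL = €6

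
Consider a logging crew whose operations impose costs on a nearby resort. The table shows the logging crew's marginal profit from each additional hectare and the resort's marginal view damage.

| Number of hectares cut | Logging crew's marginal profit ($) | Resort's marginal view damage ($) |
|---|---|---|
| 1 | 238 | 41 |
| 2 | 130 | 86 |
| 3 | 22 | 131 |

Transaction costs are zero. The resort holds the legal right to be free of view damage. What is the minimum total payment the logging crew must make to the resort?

$127

Efficient level: marginal profit ≥ marginal view damage through level 2, so k* = 2.
With the resort holding the right, the logging crew must at least compensate total damage at k*: 41 + 86 = 127.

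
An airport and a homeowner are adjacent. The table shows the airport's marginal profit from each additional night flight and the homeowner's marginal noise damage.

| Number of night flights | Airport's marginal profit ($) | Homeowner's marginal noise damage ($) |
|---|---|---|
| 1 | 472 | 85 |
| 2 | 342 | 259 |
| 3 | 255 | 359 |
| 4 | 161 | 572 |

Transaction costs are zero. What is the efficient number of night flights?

Bargaining reaches the level where marginal profit last exceeds marginal noise damage.
That holds through level 2 (342 ≥ 259) but not at 3 (255 < 359).

2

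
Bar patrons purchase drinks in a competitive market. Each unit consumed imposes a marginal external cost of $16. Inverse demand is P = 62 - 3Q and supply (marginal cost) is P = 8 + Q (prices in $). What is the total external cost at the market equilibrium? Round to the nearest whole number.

Market equilibrium (private): 8 + Q = 62 - 3Q → Q_m = 13.5000.
Total external cost = MEC × Q_m = 16 × 13.5000 = 216.0000.

$216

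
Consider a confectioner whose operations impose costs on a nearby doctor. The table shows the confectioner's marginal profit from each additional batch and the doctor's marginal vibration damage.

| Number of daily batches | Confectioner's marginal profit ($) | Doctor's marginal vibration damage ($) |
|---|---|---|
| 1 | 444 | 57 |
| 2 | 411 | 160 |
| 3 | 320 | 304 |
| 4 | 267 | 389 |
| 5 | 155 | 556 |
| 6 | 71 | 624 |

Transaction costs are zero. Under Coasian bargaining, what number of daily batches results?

Bargaining reaches the level where marginal profit last exceeds marginal vibration damage.
That holds through level 3 (320 ≥ 304) but not at 4 (267 < 389).

3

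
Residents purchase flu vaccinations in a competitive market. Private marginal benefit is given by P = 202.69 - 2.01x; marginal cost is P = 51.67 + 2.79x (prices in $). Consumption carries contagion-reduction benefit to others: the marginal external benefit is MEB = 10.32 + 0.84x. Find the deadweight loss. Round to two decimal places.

Market equilibrium (private): 51.67 + 2.79x = 202.69 - 2.01x → x_m = 31.4625.
Social marginal benefit = demand + MEB = 213.01 - 1.17x.
Set SMB = MC: 213.01 - 1.17x = 51.67 + 2.79x → x* = 40.7424.
The welfare-loss triangle has base |x_m − x*| and height MEB(x_m) (the vertical gap between SMB and MC is zero at x* and MEB at x_m).
DWL = ½ × 9.2799 × 36.7485 = 170.5112.

DWL = $170.51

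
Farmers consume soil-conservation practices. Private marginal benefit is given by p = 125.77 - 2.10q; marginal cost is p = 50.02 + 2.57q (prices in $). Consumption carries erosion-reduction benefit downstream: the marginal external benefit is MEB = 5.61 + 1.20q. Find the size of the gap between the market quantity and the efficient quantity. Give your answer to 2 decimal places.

Market equilibrium (private): 50.02 + 2.57q = 125.77 - 2.10q → q_m = 16.2206.
Social marginal benefit = demand + MEB = 131.38 - 0.90q.
Set SMB = MC: 131.38 - 0.90q = 50.02 + 2.57q → q* = 23.4467.
Gap = |16.2206 − 23.4467| = 7.2261.

7.23 units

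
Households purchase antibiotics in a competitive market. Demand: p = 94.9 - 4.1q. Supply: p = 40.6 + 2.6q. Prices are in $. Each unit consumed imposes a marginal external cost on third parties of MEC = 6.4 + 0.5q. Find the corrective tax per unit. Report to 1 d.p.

tax = $9.7 per unit

Social marginal benefit = demand − MEC = 88.5 - 4.6q.
Set SMB = MC: 88.5 - 4.6q = 40.6 + 2.6q → q* = 6.6528.
The Pigouvian tax equals MEC at q*: 6.4 + 0.5×6.6528 = 9.7264.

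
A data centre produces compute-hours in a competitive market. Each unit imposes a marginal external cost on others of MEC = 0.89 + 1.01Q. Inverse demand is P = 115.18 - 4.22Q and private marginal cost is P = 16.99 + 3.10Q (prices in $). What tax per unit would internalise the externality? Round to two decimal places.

Social marginal cost = private MC + MEC = 17.88 + 4.11Q.
Set SMC = demand: 17.88 + 4.11Q = 115.18 - 4.22Q → Q* = 11.6807.
The Pigouvian tax equals MEC at Q*: 0.89 + 1.01×11.6807 = 12.6875.

tax = $12.69 per unit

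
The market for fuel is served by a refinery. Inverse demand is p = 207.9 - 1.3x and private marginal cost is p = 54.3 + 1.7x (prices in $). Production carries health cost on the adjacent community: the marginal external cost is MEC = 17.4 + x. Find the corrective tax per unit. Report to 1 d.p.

Social marginal cost = private MC + MEC = 71.7 + 2.7x.
Set SMC = demand: 71.7 + 2.7x = 207.9 - 1.3x → x* = 34.0500.
The Pigouvian tax equals MEC at x*: 17.4 + 1.0×34.0500 = 51.4500.

tax = $51.5 per unit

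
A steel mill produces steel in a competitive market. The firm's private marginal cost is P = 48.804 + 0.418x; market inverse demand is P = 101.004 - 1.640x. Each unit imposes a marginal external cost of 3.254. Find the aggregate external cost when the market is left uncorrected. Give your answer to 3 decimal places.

Market equilibrium (private): 48.804 + 0.418x = 101.004 - 1.640x → x_m = 25.3644.
Total external cost = MEC × x_m = 3.254 × 25.3644 = 82.5358.

82.536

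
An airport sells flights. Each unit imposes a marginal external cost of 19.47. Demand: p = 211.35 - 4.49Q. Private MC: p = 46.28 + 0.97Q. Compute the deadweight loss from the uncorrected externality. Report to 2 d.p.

Market equilibrium (private): 46.28 + 0.97Q = 211.35 - 4.49Q → Q_m = 30.2326.
Social marginal cost = private MC + MEC = 65.75 + 0.97Q.
Set SMC = demand: 65.75 + 0.97Q = 211.35 - 4.49Q → Q* = 26.6667.
The welfare-loss triangle has base |Q_m − Q*| and height MEC(Q_m) (the vertical gap between SMC and demand is zero at Q* and MEC at Q_m).
DWL = ½ × 3.5659 × 19.4700 = 34.7140.

DWL = 34.71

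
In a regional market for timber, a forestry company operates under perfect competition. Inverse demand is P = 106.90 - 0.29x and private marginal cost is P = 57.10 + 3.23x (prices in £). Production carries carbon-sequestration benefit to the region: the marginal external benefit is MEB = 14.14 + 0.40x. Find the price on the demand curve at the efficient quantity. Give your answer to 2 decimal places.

P = £100.96

Social marginal cost = private MC − MEB = 42.96 + 2.83x.
Set SMC = demand: 42.96 + 2.83x = 106.90 - 0.29x → x* = 20.4936.
Consumer price on the demand curve at x*: 106.90 − 0.29×20.4936 = 100.9569.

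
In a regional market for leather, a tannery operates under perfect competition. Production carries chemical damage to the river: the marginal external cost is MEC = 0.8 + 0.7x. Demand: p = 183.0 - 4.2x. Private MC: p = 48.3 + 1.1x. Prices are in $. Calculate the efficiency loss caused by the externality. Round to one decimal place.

Market equilibrium (private): 48.3 + 1.1x = 183.0 - 4.2x → x_m = 25.4151.
Social marginal cost = private MC + MEC = 49.1 + 1.8x.
Set SMC = demand: 49.1 + 1.8x = 183.0 - 4.2x → x* = 22.3167.
The loss is the area between SMC and demand from x* to x_m; with linear curves that's a triangle of height MEC(x_m).
DWL = ½ × 3.0984 × 18.5906 = 28.8006.

DWL = $28.8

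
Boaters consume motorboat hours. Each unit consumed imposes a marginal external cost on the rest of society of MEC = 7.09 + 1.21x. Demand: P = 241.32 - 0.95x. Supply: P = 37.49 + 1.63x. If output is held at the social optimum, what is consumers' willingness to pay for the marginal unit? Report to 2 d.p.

P = 192.01

Social marginal benefit = demand − MEC = 234.23 - 2.16x.
Set SMB = MC: 234.23 - 2.16x = 37.49 + 1.63x → x* = 51.9103.
Consumer price on the demand curve at x*: 241.32 − 0.95×51.9103 = 192.0052.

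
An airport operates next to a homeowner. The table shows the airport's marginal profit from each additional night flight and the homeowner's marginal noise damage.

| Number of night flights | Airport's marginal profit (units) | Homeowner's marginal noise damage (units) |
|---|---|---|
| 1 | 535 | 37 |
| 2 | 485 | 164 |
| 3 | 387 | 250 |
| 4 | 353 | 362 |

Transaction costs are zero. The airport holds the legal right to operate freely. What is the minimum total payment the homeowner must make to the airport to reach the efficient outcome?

Left alone the airport would choose level 4 (marginal profit stays positive).
Efficient level: k* = 3 (marginal profit ≥ marginal noise damage through 3).
The homeowner must at least cover the airport's forgone profit from cutting 4→3: 353 = 353.

353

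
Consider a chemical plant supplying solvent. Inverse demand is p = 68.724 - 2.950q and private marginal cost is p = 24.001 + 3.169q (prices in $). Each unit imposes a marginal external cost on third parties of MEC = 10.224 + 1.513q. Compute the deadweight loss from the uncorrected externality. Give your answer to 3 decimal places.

DWL = $29.674

Market equilibrium (private): 24.001 + 3.169q = 68.724 - 2.950q → q_m = 7.3089.
Social marginal cost = private MC + MEC = 34.225 + 4.682q.
Set SMC = demand: 34.225 + 4.682q = 68.724 - 2.950q → q* = 4.5203.
The welfare-loss triangle has base |q_m − q*| and height MEC(q_m) (the vertical gap between SMC and demand is zero at q* and MEC at q_m).
DWL = ½ × 2.7886 × 21.2823 = 29.6739.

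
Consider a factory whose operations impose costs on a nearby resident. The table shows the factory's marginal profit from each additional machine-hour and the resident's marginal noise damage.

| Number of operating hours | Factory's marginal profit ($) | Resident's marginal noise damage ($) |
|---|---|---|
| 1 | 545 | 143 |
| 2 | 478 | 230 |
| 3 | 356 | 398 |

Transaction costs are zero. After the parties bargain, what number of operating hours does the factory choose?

Bargaining reaches the level where marginal profit last exceeds marginal noise damage.
That holds through level 2 (478 ≥ 230) but not at 3 (356 < 398).

2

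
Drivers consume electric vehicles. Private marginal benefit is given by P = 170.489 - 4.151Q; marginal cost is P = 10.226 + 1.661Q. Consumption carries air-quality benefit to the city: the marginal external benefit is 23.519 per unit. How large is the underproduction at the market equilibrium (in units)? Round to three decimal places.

Market equilibrium (private): 10.226 + 1.661Q = 170.489 - 4.151Q → Q_m = 27.5745.
Social marginal benefit = demand + MEB = 194.008 - 4.151Q.
Set SMB = MC: 194.008 - 4.151Q = 10.226 + 1.661Q → Q* = 31.6211.
Gap = |27.5745 − 31.6211| = 4.0466.

4.047 units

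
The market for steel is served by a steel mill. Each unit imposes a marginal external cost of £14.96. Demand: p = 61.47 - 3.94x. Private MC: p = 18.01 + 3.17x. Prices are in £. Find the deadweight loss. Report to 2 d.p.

Market equilibrium (private): 18.01 + 3.17x = 61.47 - 3.94x → x_m = 6.1125.
Social marginal cost = private MC + MEC = 32.97 + 3.17x.
Set SMC = demand: 32.97 + 3.17x = 61.47 - 3.94x → x* = 4.0084.
Between x* and x_m the wedge SMC − demand runs linearly from 0 to MEC(x_m), so the loss is a triangle.
DWL = ½ × 2.1041 × 14.9600 = 15.7387.

DWL = £15.74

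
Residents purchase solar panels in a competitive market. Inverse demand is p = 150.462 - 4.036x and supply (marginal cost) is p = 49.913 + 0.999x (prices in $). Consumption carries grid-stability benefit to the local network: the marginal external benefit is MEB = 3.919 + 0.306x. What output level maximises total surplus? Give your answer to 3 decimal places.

Social marginal benefit = demand + MEB = 154.381 - 3.730x.
Set SMB = MC: 154.381 - 3.730x = 49.913 + 0.999x → x* = 22.0909.

x* = 22.091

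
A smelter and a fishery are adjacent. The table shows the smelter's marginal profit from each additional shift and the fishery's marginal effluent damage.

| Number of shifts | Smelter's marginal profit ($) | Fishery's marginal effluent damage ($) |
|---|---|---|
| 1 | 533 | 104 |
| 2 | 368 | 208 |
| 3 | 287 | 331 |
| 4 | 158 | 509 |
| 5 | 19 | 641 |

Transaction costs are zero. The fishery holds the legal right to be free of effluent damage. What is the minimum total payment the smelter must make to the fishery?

$312

Efficient level: marginal profit ≥ marginal effluent damage through level 2, so k* = 2.
With the fishery holding the right, the smelter must at least compensate total damage at k*: 104 + 208 = 312.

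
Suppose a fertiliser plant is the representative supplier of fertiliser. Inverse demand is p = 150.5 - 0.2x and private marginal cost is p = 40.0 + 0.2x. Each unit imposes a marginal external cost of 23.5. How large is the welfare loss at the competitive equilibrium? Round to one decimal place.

Market equilibrium (private): 40.0 + 0.2x = 150.5 - 0.2x → x_m = 276.2500.
Social marginal cost = private MC + MEC = 63.5 + 0.2x.
Set SMC = demand: 63.5 + 0.2x = 150.5 - 0.2x → x* = 217.5000.
Height of the DWL triangle at x_m is SMC(x_m) − demand(x_m) = MEC(x_m) = 23.5000.
DWL = ½ × 58.7500 × 23.5000 = 690.3125.

DWL = 690.3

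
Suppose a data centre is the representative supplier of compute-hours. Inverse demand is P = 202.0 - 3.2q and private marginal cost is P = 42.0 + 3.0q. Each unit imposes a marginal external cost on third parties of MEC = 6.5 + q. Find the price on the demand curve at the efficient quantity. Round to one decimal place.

P = 133.8

Social marginal cost = private MC + MEC = 48.5 + 4.0q.
Set SMC = demand: 48.5 + 4.0q = 202.0 - 3.2q → q* = 21.3194.
Consumer price on the demand curve at q*: 202.0 − 3.2×21.3194 = 133.7779.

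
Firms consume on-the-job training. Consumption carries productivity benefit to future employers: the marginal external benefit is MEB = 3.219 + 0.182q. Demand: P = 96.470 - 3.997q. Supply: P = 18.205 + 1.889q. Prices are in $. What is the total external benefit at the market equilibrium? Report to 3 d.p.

Market equilibrium (private): 18.205 + 1.889q = 96.470 - 3.997q → q_m = 13.2968.
Total external benefit = ∫₀^{q_m} (3.219 + 0.182q) dq = 3.219×13.2968 + ½×0.182×13.2968² = 58.8916.

$58.892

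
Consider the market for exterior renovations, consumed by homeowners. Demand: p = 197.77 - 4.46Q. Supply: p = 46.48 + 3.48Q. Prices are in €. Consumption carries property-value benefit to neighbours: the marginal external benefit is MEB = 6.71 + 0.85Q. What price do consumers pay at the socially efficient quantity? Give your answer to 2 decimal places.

P = €98.38

Social marginal benefit = demand + MEB = 204.48 - 3.61Q.
Set SMB = MC: 204.48 - 3.61Q = 46.48 + 3.48Q → Q* = 22.2849.
Consumer price on the demand curve at Q*: 197.77 − 4.46×22.2849 = 98.3793.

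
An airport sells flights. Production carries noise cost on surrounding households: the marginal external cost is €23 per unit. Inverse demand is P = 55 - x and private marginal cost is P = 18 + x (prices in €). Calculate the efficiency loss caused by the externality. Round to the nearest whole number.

Market equilibrium (private): 18 + x = 55 - x → x_m = 18.5000.
Social marginal cost = private MC + MEC = 41 + x.
Set SMC = demand: 41 + x = 55 - x → x* = 7.0000.
The welfare-loss triangle has base |x_m − x*| and height MEC(x_m) (the vertical gap between SMC and demand is zero at x* and MEC at x_m).
DWL = ½ × 11.5000 × 23.0000 = 132.2500.

DWL = €132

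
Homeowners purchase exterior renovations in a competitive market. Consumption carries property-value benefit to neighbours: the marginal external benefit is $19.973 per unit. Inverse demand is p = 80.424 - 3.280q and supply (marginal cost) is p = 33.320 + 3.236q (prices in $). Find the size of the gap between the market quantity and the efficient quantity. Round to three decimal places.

Market equilibrium (private): 33.320 + 3.236q = 80.424 - 3.280q → q_m = 7.2290.
Social marginal benefit = demand + MEB = 100.397 - 3.280q.
Set SMB = MC: 100.397 - 3.280q = 33.320 + 3.236q → q* = 10.2942.
Gap = |7.2290 − 10.2942| = 3.0652.

3.065 units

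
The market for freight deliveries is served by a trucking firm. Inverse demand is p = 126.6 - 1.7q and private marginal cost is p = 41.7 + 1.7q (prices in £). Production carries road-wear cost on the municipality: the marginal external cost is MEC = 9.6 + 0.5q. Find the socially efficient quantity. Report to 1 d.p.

q* = 19.3

Social marginal cost = private MC + MEC = 51.3 + 2.2q.
Set SMC = demand: 51.3 + 2.2q = 126.6 - 1.7q → q* = 19.3077.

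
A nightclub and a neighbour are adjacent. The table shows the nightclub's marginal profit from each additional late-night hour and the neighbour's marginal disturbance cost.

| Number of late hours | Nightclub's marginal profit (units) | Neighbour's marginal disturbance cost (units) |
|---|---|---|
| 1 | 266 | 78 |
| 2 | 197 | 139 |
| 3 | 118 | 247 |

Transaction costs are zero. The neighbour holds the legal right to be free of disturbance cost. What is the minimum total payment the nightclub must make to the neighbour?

217

Efficient level: marginal profit ≥ marginal disturbance cost through level 2, so k* = 2.
With the neighbour holding the right, the nightclub must at least compensate total damage at k*: 78 + 139 = 217.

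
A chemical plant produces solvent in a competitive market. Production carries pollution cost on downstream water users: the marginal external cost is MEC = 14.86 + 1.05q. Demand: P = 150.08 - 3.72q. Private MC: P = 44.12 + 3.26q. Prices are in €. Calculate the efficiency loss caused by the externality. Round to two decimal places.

DWL = €59.07

Market equilibrium (private): 44.12 + 3.26q = 150.08 - 3.72q → q_m = 15.1805.
Social marginal cost = private MC + MEC = 58.98 + 4.31q.
Set SMC = demand: 58.98 + 4.31q = 150.08 - 3.72q → q* = 11.3450.
Height of the DWL triangle at q_m is SMC(q_m) − demand(q_m) = MEC(q_m) = 30.7995.
DWL = ½ × 3.8355 × 30.7995 = 59.0657.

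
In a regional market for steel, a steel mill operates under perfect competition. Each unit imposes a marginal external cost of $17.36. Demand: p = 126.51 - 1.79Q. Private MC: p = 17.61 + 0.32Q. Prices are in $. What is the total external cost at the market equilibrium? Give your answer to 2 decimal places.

Market equilibrium (private): 17.61 + 0.32Q = 126.51 - 1.79Q → Q_m = 51.6114.
Total external cost = MEC × Q_m = 17.36 × 51.6114 = 895.9739.

$895.97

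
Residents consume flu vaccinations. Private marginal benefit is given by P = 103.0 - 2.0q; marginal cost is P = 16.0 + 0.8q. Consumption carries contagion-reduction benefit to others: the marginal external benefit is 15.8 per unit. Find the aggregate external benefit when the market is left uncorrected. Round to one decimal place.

490.9

Market equilibrium (private): 16.0 + 0.8q = 103.0 - 2.0q → q_m = 31.0714.
Total external benefit = MEB × q_m = 15.8 × 31.0714 = 490.9281.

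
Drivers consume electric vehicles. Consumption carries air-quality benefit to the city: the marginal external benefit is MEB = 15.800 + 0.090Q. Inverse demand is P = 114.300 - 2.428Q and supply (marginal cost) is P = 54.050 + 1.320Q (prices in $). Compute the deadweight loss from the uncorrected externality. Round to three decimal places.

Market equilibrium (private): 54.050 + 1.320Q = 114.300 - 2.428Q → Q_m = 16.0752.
Social marginal benefit = demand + MEB = 130.100 - 2.338Q.
Set SMB = MC: 130.100 - 2.338Q = 54.050 + 1.320Q → Q* = 20.7900.
The welfare-loss triangle has base |Q_m − Q*| and height MEB(Q_m) (the vertical gap between SMB and MC is zero at Q* and MEB at Q_m).
DWL = ½ × 4.7148 × 17.2468 = 40.6576.

DWL = $40.658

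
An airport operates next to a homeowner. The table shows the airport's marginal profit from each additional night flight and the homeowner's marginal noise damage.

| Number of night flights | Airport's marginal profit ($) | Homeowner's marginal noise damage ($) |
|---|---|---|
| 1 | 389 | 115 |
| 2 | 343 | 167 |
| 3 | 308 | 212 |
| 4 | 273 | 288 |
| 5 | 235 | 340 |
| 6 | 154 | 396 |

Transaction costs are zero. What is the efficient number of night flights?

3

Bargaining reaches the level where marginal profit last exceeds marginal noise damage.
That holds through level 3 (308 ≥ 212) but not at 4 (273 < 288).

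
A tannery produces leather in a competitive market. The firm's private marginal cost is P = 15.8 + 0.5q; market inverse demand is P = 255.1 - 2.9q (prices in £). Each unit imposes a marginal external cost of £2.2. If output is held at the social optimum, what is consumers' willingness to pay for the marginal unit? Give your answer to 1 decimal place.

P = £52.9

Social marginal cost = private MC + MEC = 18.0 + 0.5q.
Set SMC = demand: 18.0 + 0.5q = 255.1 - 2.9q → q* = 69.7353.
Consumer price on the demand curve at q*: 255.1 − 2.9×69.7353 = 52.8676.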